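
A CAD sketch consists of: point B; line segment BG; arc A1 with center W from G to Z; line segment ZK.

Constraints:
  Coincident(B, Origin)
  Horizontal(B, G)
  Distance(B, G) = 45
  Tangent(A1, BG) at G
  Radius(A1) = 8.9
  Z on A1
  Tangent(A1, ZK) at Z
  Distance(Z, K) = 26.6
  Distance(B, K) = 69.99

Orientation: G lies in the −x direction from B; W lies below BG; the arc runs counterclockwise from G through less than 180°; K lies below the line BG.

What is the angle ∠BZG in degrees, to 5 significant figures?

28.178°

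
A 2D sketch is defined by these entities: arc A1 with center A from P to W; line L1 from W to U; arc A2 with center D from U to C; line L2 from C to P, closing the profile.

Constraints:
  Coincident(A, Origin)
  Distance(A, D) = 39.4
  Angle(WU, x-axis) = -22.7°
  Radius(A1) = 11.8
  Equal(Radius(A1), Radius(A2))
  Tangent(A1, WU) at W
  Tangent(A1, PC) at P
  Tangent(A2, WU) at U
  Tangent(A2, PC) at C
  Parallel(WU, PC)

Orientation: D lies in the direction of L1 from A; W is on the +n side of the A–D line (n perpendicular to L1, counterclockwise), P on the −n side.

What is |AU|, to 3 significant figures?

41.1

The slot axis is L1's direction at -22.7°, so u = (cos -22.7°, sin -22.7°) = (0.923, -0.386) and n = (−sin -22.7°, cos -22.7°) = (0.386, 0.923). A is at the origin and D lies 39.4 along u from A, so D = 39.4·u = (36.3, -15.2). Tangency of A1 to both parallel lines with radius 11.8 puts W and P at A ± 11.8·n: W = (4.55, 10.9), P = (-4.55, -10.9). Equal radii place U and C the same way about D: U = D + 11.8·n = (40.9, -4.32), C = D − 11.8·n = (31.8, -26.1). Then |AU| = |U − A| = 41.1.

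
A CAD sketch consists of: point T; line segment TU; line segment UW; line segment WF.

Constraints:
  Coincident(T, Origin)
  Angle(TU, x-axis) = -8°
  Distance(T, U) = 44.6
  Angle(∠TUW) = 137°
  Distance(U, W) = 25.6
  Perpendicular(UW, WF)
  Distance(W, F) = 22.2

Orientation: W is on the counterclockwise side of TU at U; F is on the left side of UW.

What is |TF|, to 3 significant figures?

58.8

T is at the origin; TU runs at -8.0° with length 44.6, so U = 44.6·(cos -8.0°, sin -8.0°) = (44.2, -6.21). ∠TUW = 137.0°, so UW runs at -8.0° + (180° − 137.0°) = 35.0° from the x-axis; with |UW| = 25.6, W = U + 25.6·(cos 35.0°, sin 35.0°) = (65.1, 8.48). The perpendicularity gives WF at right angles to UW; with |WF| = 22.2 on the left of UW, F = W + 22.2·(-0.574, 0.819) = (52.4, 26.7). Then |TF| = |F − T| = 58.8.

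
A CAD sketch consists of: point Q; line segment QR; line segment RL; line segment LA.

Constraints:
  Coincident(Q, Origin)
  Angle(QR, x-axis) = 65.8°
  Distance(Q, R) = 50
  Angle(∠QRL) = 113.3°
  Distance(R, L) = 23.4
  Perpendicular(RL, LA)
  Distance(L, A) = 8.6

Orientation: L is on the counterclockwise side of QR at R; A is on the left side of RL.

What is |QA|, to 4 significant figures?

57.07

Q is at the origin; QR runs at 65.8° with length 50.0, so R = 50.0·(cos 65.8°, sin 65.8°) = (20.50, 45.61). ∠QRL = 113.3°, so RL runs at 65.8° + (180° − 113.3°) = 132.5° from the x-axis; with |RL| = 23.4, L = R + 23.4·(cos 132.5°, sin 132.5°) = (4.687, 62.86). RL ⟂ LA; with |LA| = 8.6 on the left of RL, A = L + 8.6·(-0.7373, -0.6756) = (-1.653, 57.05). Then |QA| = |A − Q| = 57.07.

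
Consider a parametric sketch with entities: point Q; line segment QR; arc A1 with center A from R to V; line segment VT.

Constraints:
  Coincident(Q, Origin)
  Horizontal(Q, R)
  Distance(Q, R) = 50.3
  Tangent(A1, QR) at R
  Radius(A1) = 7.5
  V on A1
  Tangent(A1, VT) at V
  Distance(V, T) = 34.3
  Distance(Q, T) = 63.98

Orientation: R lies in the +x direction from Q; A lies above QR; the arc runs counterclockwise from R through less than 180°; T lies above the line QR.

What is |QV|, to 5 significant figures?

58.294

Checks: ∠(AR, RQ) = 90.00° ✓; |AV| = 7.500 ✓; ∠(AV, VT) = 90.00° ✓; |VT| = 34.30 ✓; |QT| = 63.98 ✓.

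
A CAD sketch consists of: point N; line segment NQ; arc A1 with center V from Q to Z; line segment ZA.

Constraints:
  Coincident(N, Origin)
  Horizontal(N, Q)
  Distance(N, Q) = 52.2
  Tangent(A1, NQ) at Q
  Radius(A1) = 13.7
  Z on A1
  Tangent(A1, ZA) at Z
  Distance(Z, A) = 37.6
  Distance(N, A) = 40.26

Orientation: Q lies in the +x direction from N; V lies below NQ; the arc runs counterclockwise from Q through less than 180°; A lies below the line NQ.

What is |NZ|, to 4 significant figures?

41.59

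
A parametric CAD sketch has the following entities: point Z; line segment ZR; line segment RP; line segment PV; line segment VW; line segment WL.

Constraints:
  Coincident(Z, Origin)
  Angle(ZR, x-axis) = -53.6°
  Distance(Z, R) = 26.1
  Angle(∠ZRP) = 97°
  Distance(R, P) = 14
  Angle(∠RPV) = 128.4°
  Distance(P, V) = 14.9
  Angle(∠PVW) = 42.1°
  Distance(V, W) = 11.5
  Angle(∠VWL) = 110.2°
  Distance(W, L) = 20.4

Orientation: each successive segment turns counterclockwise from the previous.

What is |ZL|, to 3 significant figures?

37.9

Z is at the origin; ZR runs at -53.6° with length 26.1, so R = (15.5, -21.0). ∠ZRP = 97.0° gives RP at 29.4° from the x-axis; with |RP| = 14.0, P = (27.7, -14.1). ∠RPV = 128.4° gives PV at 81.0° from the x-axis; with |PV| = 14.9, V = (30.0, 0.581). ∠PVW = 42.1° gives VW at -141° from the x-axis; with |VW| = 11.5, W = (21.1, -6.64). ∠VWL = 110.2° gives WL at -71.3° from the x-axis; with |WL| = 20.4, L = (27.6, -26.0). Then |ZL| = |L − Z| = 37.9.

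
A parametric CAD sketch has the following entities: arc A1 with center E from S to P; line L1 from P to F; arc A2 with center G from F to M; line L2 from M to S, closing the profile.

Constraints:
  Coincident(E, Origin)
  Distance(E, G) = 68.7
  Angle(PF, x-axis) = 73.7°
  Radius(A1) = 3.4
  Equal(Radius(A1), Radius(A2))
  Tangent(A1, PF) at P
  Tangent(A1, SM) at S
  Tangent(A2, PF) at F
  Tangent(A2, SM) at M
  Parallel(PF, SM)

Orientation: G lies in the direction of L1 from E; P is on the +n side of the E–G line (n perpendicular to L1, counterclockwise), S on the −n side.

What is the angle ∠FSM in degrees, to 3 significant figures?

5.65°

The slot axis is L1's direction at 73.7°, so u = (cos 73.7°, sin 73.7°) = (0.281, 0.960) and n = (−sin 73.7°, cos 73.7°) = (-0.960, 0.281). E is at the origin and G lies 68.7 along u from E, so G = 68.7·u = (19.3, 65.9). Tangency of A1 to both parallel lines with radius 3.4 puts P and S at E ± 3.4·n: P = (-3.26, 0.954), S = (3.26, -0.954). Equal radii place F and M the same way about G: F = G + 3.4·n = (16.0, 66.9), M = G − 3.4·n = (22.5, 65.0). Then cos ∠FSM = SF·SM / (|SF||SM|), giving 5.65°.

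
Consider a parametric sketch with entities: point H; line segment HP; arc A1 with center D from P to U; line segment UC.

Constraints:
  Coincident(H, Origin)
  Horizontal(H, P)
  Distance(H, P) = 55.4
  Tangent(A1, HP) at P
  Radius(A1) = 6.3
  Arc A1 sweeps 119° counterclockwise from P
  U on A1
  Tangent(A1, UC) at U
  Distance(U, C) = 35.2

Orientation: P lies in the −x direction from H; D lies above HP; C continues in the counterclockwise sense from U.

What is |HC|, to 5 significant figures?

78.066

On A1, P sits at bearing -90° from D; a 119° counterclockwise sweep puts U at bearing 29°, so U = D + 6.3·(cos 29°, sin 29°) = (-49.890, 9.3543). The tangent condition forces DU to be normal to UC, so UC runs along (−sin 29°, cos 29°); with |UC| = 35.2, C = (-66.955, 40.141). Then |HC| = |C − H| = 78.066.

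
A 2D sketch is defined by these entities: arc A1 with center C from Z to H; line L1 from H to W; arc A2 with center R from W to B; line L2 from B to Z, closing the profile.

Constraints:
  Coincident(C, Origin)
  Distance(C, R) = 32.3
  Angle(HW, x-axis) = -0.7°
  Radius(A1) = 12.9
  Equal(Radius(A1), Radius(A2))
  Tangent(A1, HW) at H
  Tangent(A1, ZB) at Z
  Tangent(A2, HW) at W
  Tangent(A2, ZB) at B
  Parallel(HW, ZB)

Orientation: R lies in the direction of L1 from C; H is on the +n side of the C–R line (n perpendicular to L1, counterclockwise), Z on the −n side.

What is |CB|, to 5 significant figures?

34.781

The slot axis is L1's direction at -0.7°, so u = (cos -0.7°, sin -0.7°) = (0.99993, -0.012217) and n = (−sin -0.7°, cos -0.7°) = (0.012217, 0.99993). C is at the origin and R lies 32.3 along u from C, so R = 32.3·u = (32.298, -0.39461). Tangency of A1 to both parallel lines with radius 12.9 puts H and Z at C ± 12.9·n: H = (0.15760, 12.899), Z = (-0.15760, -12.899). Equal radii place W and B the same way about R: W = R + 12.9·n = (32.455, 12.504), B = R − 12.9·n = (32.140, -13.294). Then |CB| = |B − C| = 34.781.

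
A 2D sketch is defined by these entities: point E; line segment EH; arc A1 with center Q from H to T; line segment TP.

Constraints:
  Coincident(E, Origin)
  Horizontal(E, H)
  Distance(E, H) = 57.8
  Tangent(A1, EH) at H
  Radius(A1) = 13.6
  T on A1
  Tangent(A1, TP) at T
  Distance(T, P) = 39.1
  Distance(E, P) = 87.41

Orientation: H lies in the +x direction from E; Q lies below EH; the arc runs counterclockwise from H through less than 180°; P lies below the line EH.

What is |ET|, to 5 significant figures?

51.368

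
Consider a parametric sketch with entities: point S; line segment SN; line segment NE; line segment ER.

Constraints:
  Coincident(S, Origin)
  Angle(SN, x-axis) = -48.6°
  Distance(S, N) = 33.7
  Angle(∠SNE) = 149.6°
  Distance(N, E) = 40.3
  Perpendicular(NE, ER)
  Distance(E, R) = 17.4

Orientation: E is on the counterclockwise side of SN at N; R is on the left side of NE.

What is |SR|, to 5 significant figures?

69.368

S is at the origin; SN runs at -48.6° with length 33.7, so N = 33.7·(cos -48.6°, sin -48.6°) = (22.286, -25.279). ∠SNE = 149.6°, so NE runs at -48.6° + (180° − 149.6°) = -18.200° from the x-axis; with |NE| = 40.3, E = N + 40.3·(cos -18.200°, sin -18.200°) = (60.570, -37.866). The perpendicularity gives ER at right angles to NE; with |ER| = 17.4 on the left of NE, R = E + 17.4·(0.31233, 0.94997) = (66.005, -21.336). Then |SR| = |R − S| = 69.368.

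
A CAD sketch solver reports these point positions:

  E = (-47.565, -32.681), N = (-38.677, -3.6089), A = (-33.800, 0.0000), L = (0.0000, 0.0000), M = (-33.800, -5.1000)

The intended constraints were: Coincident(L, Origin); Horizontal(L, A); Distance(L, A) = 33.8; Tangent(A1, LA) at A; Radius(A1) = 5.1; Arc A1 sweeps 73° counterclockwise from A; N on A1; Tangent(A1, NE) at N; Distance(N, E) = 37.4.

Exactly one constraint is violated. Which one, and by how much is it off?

Distance(N, E) = 37.4 — off by 7.00.

L = (0.00, 0.00) ✓; L.y = 0.00, A.y = 0.00 ✓; |LA| = 33.80 ✓; ∠(MA, AL) = 90.00° ✓; |MA| = 5.100 ✓; bearing(M→N) − bearing(M→A) = 73.00° ✓; |MN| = 5.100 ✓; ∠(MN, NE) = 90.00° ✓; |NE| = 30.40 ✗.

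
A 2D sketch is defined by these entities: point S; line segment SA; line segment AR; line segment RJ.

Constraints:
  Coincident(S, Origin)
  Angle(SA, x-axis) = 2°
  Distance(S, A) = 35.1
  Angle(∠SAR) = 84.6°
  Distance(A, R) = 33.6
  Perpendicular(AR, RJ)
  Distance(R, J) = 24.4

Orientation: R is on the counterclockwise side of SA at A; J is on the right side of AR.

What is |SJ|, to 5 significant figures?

66.631

S is at the origin; SA runs at 2.0° with length 35.1, so A = 35.1·(cos 2.0°, sin 2.0°) = (35.079, 1.2250). ∠SAR = 84.6°, so AR runs at 2.0° + (180° − 84.6°) = 97.400° from the x-axis; with |AR| = 33.6, R = A + 33.6·(cos 97.400°, sin 97.400°) = (30.751, 34.545). AR is perpendicular to RJ; with |RJ| = 24.4 on the right of AR, J = R + 24.4·(0.99167, 0.12880) = (54.948, 37.688). Then |SJ| = |J − S| = 66.631.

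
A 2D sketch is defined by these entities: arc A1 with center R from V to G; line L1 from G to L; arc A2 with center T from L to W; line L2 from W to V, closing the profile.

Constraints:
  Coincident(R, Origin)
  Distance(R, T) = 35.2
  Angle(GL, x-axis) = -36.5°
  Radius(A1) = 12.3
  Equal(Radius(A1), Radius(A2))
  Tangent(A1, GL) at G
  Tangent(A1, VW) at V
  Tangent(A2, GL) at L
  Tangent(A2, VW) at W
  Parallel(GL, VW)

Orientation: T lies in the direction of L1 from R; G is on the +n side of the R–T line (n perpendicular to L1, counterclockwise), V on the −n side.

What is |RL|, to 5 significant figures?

37.287

The slot axis is L1's direction at -36.5°, so u = (cos -36.5°, sin -36.5°) = (0.80386, -0.59482) and n = (−sin -36.5°, cos -36.5°) = (0.59482, 0.80386). R is at the origin and T lies 35.2 along u from R, so T = 35.2·u = (28.296, -20.938). Tangency of A1 to both parallel lines with radius 12.3 puts G and V at R ± 12.3·n: G = (7.3163, 9.8874), V = (-7.3163, -9.8874). Equal radii place L and W the same way about T: L = T + 12.3·n = (35.612, -11.050), W = T − 12.3·n = (20.979, -30.825). Then |RL| = |L − R| = 37.287.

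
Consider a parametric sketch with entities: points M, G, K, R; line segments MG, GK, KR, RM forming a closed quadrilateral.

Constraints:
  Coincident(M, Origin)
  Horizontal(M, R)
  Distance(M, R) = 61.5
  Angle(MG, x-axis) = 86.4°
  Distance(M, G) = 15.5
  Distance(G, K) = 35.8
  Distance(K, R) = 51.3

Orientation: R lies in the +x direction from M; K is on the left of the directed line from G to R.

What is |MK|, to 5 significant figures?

47.951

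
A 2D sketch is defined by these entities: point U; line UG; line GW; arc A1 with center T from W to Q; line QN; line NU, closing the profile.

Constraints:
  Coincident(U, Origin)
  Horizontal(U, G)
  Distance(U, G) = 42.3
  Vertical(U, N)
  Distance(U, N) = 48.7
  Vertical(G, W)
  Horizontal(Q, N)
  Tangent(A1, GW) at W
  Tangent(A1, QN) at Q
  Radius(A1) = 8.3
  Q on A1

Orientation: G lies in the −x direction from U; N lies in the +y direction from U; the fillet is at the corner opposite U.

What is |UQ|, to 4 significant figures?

59.39

U is at the origin; UG is horizontal with |UG| = 42.3 and G on the −x side, so G = (-42.30, 0.000). U and N share the same x with |UN| = 48.7 and N on the +y side, so N = (0.000, 48.70). The virtual corner opposite U is at (-42.30, 48.70). Tangency of A1 to GW means the radius TW is perpendicular to GW and tangency of A1 to QN means the radius TQ is perpendicular to QN, with radius 8.3, so the center T sits 8.3 in from both sides at T = (-34.00, 40.40). That places the tangent points at W = (-42.30, 40.40) on GW and Q = (-34.00, 48.70) on QN. Then |UQ| = |Q − U| = 59.39.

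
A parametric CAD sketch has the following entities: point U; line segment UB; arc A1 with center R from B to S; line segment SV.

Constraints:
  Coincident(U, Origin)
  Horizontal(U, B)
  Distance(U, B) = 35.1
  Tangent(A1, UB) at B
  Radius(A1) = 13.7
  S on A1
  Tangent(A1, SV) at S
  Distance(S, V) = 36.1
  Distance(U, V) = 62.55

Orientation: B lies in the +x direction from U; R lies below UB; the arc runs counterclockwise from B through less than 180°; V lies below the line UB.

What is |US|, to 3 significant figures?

28.8

Checks: |RS| = 13.70 ✓; ∠(RS, SV) = 90.00° ✓; |SV| = 36.10 ✓; |UV| = 62.55 ✓.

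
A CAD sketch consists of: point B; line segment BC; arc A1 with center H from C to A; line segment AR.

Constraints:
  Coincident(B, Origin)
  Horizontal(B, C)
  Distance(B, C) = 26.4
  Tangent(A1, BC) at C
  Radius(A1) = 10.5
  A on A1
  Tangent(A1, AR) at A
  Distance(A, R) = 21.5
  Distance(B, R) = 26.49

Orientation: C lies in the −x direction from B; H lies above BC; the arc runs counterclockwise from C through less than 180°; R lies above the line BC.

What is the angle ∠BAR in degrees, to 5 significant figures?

83.848°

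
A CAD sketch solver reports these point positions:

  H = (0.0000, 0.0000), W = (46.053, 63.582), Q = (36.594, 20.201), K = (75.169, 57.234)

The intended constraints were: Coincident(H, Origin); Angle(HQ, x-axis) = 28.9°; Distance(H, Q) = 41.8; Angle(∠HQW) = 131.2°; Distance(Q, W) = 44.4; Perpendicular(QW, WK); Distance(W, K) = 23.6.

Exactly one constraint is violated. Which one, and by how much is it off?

Distance(W, K) = 23.6 — off by 6.20.

H = (0.00, 0.00) ✓; HQ at 28.90° ✓; |HQ| = 41.80 ✓; ∠HQW = 131.2° ✓; |QW| = 44.40 ✓; ∠(QW, WK) = 90.00° ✓; |WK| = 29.80 ✗.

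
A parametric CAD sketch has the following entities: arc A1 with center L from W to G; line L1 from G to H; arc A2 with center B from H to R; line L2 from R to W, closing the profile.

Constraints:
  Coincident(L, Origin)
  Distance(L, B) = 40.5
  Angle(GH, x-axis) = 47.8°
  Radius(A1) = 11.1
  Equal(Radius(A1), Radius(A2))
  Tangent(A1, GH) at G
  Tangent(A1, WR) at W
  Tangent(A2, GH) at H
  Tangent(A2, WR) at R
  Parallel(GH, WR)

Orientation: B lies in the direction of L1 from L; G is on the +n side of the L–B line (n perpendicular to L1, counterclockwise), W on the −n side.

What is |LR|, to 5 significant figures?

41.994

The slot axis is L1's direction at 47.8°, so u = (cos 47.8°, sin 47.8°) = (0.67172, 0.74080) and n = (−sin 47.8°, cos 47.8°) = (-0.74080, 0.67172). L is at the origin and B lies 40.5 along u from L, so B = 40.5·u = (27.205, 30.003). Tangency of A1 to both parallel lines with radius 11.1 puts G and W at L ± 11.1·n: G = (-8.2229, 7.4561), W = (8.2229, -7.4561). Equal radii place H and R the same way about B: H = B + 11.1·n = (18.982, 37.459), R = B − 11.1·n = (35.428, 22.546). Then |LR| = |R − L| = 41.994.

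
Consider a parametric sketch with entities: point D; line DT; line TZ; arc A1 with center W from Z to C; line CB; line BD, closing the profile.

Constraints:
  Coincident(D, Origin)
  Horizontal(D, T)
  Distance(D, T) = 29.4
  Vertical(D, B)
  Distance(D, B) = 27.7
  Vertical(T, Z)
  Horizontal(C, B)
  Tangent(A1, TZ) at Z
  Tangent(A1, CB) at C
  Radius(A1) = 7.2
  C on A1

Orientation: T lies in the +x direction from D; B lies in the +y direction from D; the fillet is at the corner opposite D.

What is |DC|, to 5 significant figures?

35.498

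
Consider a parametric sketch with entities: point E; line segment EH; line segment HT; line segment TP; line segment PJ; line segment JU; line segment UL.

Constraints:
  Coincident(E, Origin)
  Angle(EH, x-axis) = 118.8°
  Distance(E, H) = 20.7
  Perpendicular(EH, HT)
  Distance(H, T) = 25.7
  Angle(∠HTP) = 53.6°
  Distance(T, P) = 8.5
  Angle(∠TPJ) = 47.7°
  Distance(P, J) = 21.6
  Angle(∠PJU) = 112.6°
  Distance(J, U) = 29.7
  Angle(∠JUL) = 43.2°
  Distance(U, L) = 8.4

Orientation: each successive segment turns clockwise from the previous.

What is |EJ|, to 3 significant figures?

38.7

∠HTP = 53.6° gives TP at -97.6° from the x-axis; with |TP| = 8.5, P = (11.4, 22.1). ∠TPJ = 47.7° gives PJ at 130° from the x-axis; with |PJ| = 21.6, J = (-2.49, 38.6). Then |EJ| = |J − E| = 38.7.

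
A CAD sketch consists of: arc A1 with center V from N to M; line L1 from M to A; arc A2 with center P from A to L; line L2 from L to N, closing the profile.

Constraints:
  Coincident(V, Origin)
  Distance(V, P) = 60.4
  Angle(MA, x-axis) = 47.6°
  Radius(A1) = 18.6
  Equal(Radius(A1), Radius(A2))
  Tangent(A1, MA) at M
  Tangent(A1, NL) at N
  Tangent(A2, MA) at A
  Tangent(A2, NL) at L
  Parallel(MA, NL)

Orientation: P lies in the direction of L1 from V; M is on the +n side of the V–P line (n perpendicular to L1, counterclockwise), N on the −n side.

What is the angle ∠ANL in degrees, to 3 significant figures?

31.6°

The slot axis is L1's direction at 47.6°, so u = (cos 47.6°, sin 47.6°) = (0.674, 0.738) and n = (−sin 47.6°, cos 47.6°) = (-0.738, 0.674). V is at the origin and P lies 60.4 along u from V, so P = 60.4·u = (40.7, 44.6). Tangency of A1 to both parallel lines with radius 18.6 puts M and N at V ± 18.6·n: M = (-13.7, 12.5), N = (13.7, -12.5). Equal radii place A and L the same way about P: A = P + 18.6·n = (27.0, 57.1), L = P − 18.6·n = (54.5, 32.1). Then cos ∠ANL = NA·NL / (|NA||NL|), giving 31.6°.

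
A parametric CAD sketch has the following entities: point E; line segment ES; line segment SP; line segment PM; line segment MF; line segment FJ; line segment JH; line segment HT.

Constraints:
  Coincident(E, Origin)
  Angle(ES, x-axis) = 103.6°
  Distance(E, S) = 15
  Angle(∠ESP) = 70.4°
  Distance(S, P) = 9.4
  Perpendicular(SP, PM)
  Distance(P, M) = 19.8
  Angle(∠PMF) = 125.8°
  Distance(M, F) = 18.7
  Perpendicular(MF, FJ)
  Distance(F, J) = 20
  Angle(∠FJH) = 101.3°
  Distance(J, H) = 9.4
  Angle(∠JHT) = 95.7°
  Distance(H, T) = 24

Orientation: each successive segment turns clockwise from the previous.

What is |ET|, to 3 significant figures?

8.56

E is at the origin; ES runs at 103.6° with length 15.0, so S = (-3.53, 14.6). ∠ESP = 70.4° gives SP at -6.00° from the x-axis; with |SP| = 9.4, P = (5.82, 13.6). The perpendicularity gives PM at right angles to SP, so PM runs at -96.0°; with |PM| = 19.8, M = (3.75, -6.09). ∠PMF = 125.8° gives MF at -150° from the x-axis; with |MF| = 18.7, F = (-12.5, -15.4). The perpendicularity gives FJ at right angles to MF, so FJ runs at 120°; with |FJ| = 20.0, J = (-22.4, 1.97). ∠FJH = 101.3° gives JH at 41.1° from the x-axis; with |JH| = 9.4, H = (-15.3, 8.15). ∠JHT = 95.7° gives HT at -43.2° from the x-axis; with |HT| = 24.0, T = (2.16, -8.28). Then |ET| = |T − E| = 8.56.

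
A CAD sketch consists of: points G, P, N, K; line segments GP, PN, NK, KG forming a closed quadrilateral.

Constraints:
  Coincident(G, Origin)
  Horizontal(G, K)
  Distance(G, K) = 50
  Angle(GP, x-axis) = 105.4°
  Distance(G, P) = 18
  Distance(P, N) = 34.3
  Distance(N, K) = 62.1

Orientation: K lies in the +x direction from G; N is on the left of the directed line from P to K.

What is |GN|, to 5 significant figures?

49.166

G is at the origin; G and K share the same y with |GK| = 50.0 and K in +x, so K = (50.0, 0). GP runs at 105.4° with |GP| = 18.0, so P = (-4.7800, 17.354). N is determined by |PN| = 34.3 and |NK| = 62.1 together: it lies at the intersection of circle(P, 34.3) and circle(K, 62.1). With |PK| = 57.463, the foot of the radical line on PK is 5.4129 from P and the perpendicular offset is √(34.3² − 5.4129²) = 33.870. Taking the left-of-PK solution: N = (10.609, 48.008).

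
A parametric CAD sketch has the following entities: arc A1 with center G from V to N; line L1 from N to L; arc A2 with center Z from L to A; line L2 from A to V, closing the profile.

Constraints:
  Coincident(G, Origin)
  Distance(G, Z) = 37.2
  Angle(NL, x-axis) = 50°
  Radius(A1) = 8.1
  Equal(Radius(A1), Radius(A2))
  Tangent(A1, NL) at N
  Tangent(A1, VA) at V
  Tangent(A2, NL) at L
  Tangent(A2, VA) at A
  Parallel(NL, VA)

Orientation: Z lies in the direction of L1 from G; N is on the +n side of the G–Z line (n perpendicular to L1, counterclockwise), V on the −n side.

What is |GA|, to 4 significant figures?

38.07

The slot axis is L1's direction at 50.0°, so u = (cos 50.0°, sin 50.0°) = (0.6428, 0.7660) and n = (−sin 50.0°, cos 50.0°) = (-0.7660, 0.6428). G is at the origin and Z lies 37.2 along u from G, so Z = 37.2·u = (23.91, 28.50). Tangency of A1 to both parallel lines with radius 8.1 puts N and V at G ± 8.1·n: N = (-6.205, 5.207), V = (6.205, -5.207). Equal radii place L and A the same way about Z: L = Z + 8.1·n = (17.71, 33.70), A = Z − 8.1·n = (30.12, 23.29). Then |GA| = |A − G| = 38.07.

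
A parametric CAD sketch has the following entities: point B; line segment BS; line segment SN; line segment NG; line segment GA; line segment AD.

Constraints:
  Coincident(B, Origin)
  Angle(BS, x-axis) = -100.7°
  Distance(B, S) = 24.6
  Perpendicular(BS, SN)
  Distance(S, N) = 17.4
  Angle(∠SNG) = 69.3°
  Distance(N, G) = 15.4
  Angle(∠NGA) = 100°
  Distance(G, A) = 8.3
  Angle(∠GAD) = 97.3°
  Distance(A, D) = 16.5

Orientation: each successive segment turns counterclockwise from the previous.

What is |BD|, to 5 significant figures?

28.608

∠NGA = 100.0° gives GA at -180.00° from the x-axis; with |GA| = 8.3, A = (1.5559, -12.237). ∠GAD = 97.3° gives AD at -97.300° from the x-axis; with |AD| = 16.5, D = (-0.54068, -28.603). Then |BD| = |D − B| = 28.608.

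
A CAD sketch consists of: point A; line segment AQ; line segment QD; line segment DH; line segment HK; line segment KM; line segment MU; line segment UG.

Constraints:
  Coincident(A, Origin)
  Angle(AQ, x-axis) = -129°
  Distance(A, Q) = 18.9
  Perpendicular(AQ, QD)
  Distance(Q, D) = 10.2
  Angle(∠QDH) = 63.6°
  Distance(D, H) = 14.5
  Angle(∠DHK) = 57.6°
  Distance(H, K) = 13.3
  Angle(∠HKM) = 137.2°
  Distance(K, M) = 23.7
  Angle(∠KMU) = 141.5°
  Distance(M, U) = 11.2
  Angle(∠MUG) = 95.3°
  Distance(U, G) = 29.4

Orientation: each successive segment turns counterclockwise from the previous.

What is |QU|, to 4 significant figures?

30.55

A is at the origin; AQ runs at -129.0° with length 18.9, so Q = (-11.89, -14.69). AQ ⟂ QD, so QD runs at -39.00°; with |QD| = 10.2, D = (-3.967, -21.11). ∠QDH = 63.6° gives DH at 77.40° from the x-axis; with |DH| = 14.5, H = (-0.8042, -6.956). ∠DHK = 57.6° gives HK at -160.2° from the x-axis; with |HK| = 13.3, K = (-13.32, -11.46). ∠HKM = 137.2° gives KM at -117.4° from the x-axis; with |KM| = 23.7, M = (-24.22, -32.50). ∠KMU = 141.5° gives MU at -78.90° from the x-axis; with |MU| = 11.2, U = (-22.07, -43.49). Then |QU| = |U − Q| = 30.55.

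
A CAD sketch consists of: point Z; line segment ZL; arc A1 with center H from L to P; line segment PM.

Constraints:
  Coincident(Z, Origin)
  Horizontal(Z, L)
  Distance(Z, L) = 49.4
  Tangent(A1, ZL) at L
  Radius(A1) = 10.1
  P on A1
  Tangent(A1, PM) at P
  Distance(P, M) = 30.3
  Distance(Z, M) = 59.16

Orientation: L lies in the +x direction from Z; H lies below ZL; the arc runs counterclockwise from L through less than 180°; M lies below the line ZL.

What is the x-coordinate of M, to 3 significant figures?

42.4

Z is at the origin; Z and L share the same y with |ZL| = 49.4 and L on the +x side, so L = (49.4, 0.00). A1 meets ZL tangentially, so HL is at right angles to ZL, so H = L + (0, -10.1) = (49.4, -10.1). Since HP ⟂ PM (tangency), |HM| = √(10.1² + 30.3²) = 31.9 regardless of where P sits on A1. So M lies on both circle(Z, 59.16) and circle(H, 31.9); the below-ZL intersection is M = (42.4, -41.3). P is the foot of the tangent from M: P = (39.4, -11.1).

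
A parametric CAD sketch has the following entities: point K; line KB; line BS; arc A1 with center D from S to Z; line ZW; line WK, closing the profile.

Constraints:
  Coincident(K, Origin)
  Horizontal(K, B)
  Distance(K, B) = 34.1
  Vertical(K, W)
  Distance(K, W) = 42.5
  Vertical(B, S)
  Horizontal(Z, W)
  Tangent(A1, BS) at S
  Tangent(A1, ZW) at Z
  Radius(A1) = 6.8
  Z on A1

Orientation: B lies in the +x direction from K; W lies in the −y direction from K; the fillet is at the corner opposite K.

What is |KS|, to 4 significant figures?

49.37

K is at the origin; KB is horizontal with |KB| = 34.1 and B on the +x side, so B = (34.10, 0.000). K and W share the same x with |KW| = 42.5 and W on the −y side, so W = (0.000, -42.50). The virtual corner opposite K is at (34.10, -42.50). A1 meets BS tangentially, so DS is at right angles to BS and the tangent condition forces DZ to be normal to ZW, with radius 6.8, so the center D sits 6.8 in from both sides at D = (27.30, -35.70). That places the tangent points at S = (34.10, -35.70) on BS and Z = (27.30, -42.50) on ZW. Then |KS| = |S − K| = 49.37.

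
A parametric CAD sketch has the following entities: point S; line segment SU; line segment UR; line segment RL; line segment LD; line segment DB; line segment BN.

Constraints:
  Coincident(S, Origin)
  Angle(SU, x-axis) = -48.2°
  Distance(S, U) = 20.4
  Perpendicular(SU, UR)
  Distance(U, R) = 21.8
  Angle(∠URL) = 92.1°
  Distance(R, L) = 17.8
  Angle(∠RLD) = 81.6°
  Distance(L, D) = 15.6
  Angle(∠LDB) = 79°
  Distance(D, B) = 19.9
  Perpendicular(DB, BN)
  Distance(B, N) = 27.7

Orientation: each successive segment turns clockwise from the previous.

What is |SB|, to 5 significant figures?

26.636

S is at the origin; SU runs at -48.2° with length 20.4, so U = (13.597, -15.208). SU ⟂ UR, so UR runs at -138.20°; with |UR| = 21.8, R = (-2.6541, -29.738). ∠URL = 92.1° gives RL at 133.90° from the x-axis; with |RL| = 17.8, L = (-14.997, -16.912). ∠RLD = 81.6° gives LD at 35.500° from the x-axis; with |LD| = 15.6, D = (-2.2965, -7.8533). ∠LDB = 79.0° gives DB at -65.500° from the x-axis; with |DB| = 19.9, B = (5.9559, -25.962). Then |SB| = |B − S| = 26.636.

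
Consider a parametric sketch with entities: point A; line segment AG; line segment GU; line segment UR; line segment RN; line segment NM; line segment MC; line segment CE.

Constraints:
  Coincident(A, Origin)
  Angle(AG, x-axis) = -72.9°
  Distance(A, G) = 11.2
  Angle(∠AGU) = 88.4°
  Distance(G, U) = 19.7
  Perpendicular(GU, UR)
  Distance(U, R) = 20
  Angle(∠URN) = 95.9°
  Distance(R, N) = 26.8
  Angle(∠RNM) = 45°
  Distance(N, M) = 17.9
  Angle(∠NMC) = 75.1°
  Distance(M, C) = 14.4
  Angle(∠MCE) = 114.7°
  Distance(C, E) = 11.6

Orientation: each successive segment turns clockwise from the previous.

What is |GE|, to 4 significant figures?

31.45

A is at the origin; AG runs at -72.9° with length 11.2, so G = (3.293, -10.70). ∠AGU = 88.4° gives GU at -164.5° from the x-axis; with |GU| = 19.7, U = (-15.69, -15.97). GU ⟂ UR, so UR runs at 105.5°; with |UR| = 20.0, R = (-21.04, 3.303). ∠URN = 95.9° gives RN at 21.40° from the x-axis; with |RN| = 26.8, N = (3.917, 13.08). ∠RNM = 45.0° gives NM at -113.6° from the x-axis; with |NM| = 17.9, M = (-3.249, -3.321). ∠NMC = 75.1° gives MC at 141.5° from the x-axis; with |MC| = 14.4, C = (-14.52, 5.643). ∠MCE = 114.7° gives CE at 76.20° from the x-axis; with |CE| = 11.6, E = (-11.75, 16.91). Then |GE| = |E − G| = 31.45.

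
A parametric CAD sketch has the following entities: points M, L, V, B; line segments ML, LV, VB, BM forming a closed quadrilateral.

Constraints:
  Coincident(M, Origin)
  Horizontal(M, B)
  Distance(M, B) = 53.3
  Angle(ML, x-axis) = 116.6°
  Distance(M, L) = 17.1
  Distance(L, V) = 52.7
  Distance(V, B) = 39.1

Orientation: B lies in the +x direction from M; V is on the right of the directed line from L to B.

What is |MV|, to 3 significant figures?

36.1

M is at the origin; M and B share the same y with |MB| = 53.3 and B in +x, so B = (53.3, 0). ML runs at 116.6° with |ML| = 17.1, so L = (-7.66, 15.3). V is determined by |LV| = 52.7 and |VB| = 39.1 together: it lies at the intersection of circle(L, 52.7) and circle(B, 39.1). With |LB| = 62.8, the foot of the radical line on LB is 41.4 from L and the perpendicular offset is √(52.7² − 41.4²) = 32.7. Taking the right-of-LB solution: V = (24.5, -26.5).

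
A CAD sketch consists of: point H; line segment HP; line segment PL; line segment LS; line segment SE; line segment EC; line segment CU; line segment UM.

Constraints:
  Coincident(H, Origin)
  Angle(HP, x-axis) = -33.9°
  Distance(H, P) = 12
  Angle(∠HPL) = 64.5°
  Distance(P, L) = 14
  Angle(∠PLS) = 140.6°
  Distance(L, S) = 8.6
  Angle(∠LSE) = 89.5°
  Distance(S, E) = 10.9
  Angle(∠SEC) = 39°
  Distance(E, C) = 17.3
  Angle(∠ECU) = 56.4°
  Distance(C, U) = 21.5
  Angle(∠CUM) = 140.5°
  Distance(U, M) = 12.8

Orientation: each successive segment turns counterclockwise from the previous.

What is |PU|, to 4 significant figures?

32.82

H is at the origin; HP runs at -33.9° with length 12.0, so P = (9.960, -6.693). ∠HPL = 64.5° gives PL at 81.60° from the x-axis; with |PL| = 14.0, L = (12.01, 7.157). ∠PLS = 140.6° gives LS at 121.0° from the x-axis; with |LS| = 8.6, S = (7.576, 14.53). ∠LSE = 89.5° gives SE at -148.5° from the x-axis; with |SE| = 10.9, E = (-1.718, 8.833). ∠SEC = 39.0° gives EC at -7.500° from the x-axis; with |EC| = 17.3, C = (15.43, 6.575). ∠ECU = 56.4° gives CU at 116.1° from the x-axis; with |CU| = 21.5, U = (5.976, 25.88). Then |PU| = |U − P| = 32.82.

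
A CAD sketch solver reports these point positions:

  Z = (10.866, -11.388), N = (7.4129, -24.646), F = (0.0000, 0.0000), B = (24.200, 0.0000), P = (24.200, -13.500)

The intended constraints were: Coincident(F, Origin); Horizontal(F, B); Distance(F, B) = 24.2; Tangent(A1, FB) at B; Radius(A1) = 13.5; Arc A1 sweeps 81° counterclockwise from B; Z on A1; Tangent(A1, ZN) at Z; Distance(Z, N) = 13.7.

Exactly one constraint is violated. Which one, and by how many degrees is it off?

Tangent(A1, ZN) at Z — off by 5.60°.

F = (0.00, 0.00) ✓; F.y = 0.00, B.y = 0.00 ✓; |FB| = 24.20 ✓; ∠(PB, BF) = 90.00° ✓; |PB| = 13.50 ✓; bearing(P→Z) − bearing(P→B) = 81.00° ✓; |PZ| = 13.50 ✓; ∠(PZ, ZN) = 95.60° ✗; |ZN| = 13.70 ✓.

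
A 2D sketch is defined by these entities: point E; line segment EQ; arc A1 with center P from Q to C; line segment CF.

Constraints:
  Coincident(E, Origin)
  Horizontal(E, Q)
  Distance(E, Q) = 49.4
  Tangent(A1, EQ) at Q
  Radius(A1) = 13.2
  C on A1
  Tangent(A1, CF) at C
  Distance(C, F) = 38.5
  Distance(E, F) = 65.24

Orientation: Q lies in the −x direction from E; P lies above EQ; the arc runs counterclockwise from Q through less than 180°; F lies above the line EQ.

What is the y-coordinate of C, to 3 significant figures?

14.1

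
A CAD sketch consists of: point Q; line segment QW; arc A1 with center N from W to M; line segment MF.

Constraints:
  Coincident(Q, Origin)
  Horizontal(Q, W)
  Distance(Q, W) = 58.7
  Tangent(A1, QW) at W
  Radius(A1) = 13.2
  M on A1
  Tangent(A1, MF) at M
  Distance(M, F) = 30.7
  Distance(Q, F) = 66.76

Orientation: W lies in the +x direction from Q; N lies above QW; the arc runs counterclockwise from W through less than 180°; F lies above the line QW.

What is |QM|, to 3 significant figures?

72.2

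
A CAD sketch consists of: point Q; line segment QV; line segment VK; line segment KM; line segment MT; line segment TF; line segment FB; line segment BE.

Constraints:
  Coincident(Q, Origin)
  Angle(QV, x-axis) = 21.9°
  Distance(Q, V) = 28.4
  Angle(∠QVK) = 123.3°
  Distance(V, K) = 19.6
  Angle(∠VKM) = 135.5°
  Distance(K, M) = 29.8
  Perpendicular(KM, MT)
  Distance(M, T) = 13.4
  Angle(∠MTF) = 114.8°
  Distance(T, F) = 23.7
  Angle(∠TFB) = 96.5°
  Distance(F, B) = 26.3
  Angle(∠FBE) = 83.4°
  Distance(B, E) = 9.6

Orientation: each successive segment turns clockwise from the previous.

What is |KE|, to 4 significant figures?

4.589

∠TFB = 96.5° gives FB at 42.00° from the x-axis; with |FB| = 26.3, B = (40.59, 4.530). ∠FBE = 83.4° gives BE at -54.60° from the x-axis; with |BE| = 9.6, E = (46.15, -3.295). Then |KE| = |E − K| = 4.589.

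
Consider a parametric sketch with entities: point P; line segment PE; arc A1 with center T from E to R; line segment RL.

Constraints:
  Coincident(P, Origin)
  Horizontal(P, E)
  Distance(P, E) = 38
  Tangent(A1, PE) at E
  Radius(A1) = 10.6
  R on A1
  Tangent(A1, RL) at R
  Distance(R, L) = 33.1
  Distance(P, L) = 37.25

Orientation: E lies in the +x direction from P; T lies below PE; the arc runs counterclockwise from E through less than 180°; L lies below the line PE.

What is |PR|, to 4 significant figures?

29.19

P is at the origin; P and E share the same y with |PE| = 38.0 and E on the +x side, so E = (38.00, 0.000). Tangency of A1 to PE means the radius TE is perpendicular to PE, so T = E + (0, -10.6) = (38.00, -10.60). Since TR ⟂ RL (tangency), |TL| = √(10.6² + 33.1²) = 34.76 regardless of where R sits on A1. So L lies on both circle(P, 37.25) and circle(T, 34.76); the below-PE intersection is L = (13.12, -34.86). R is the foot of the tangent from L: R = (28.64, -5.629).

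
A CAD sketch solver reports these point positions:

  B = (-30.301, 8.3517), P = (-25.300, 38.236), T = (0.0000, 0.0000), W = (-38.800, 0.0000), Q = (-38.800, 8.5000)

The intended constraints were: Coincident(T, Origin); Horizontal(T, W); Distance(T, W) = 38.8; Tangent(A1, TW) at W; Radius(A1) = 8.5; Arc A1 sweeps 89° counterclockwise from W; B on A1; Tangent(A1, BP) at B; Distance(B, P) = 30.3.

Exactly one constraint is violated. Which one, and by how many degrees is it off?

Tangent(A1, BP) at B — off by 8.50°.

T = (0.00, 0.00) ✓; T.y = 0.00, W.y = 0.00 ✓; |TW| = 38.80 ✓; ∠(QW, WT) = 90.00° ✓; |QW| = 8.500 ✓; bearing(Q→B) − bearing(Q→W) = 89.00° ✓; |QB| = 8.500 ✓; ∠(QB, BP) = 98.50° ✗; |BP| = 30.30 ✓.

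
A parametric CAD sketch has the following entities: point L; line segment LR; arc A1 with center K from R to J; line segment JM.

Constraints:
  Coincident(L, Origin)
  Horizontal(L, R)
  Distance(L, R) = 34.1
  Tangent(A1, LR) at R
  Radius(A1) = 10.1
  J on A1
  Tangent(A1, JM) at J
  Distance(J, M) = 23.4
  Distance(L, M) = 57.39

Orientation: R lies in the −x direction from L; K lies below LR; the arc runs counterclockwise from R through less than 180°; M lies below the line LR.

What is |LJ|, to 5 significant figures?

44.849

Checks: |KJ| = 10.10 ✓; ∠(KJ, JM) = 90.00° ✓; |JM| = 23.40 ✓; |LM| = 57.39 ✓.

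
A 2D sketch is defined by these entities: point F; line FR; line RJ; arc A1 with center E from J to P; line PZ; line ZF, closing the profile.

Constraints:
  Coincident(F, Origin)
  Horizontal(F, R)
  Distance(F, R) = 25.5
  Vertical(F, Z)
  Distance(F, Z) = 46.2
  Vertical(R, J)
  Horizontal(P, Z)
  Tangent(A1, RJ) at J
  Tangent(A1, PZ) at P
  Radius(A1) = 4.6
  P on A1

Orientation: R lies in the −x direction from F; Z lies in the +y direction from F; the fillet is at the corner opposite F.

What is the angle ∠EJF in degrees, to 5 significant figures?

58.493°

F is at the origin; FR is horizontal with |FR| = 25.5 and R on the −x side, so R = (-25.500, 0.0000). F and Z share the same x with |FZ| = 46.2 and Z on the +y side, so Z = (0.0000, 46.200). The virtual corner opposite F is at (-25.500, 46.200). The tangent condition forces EJ to be normal to RJ and A1 meets PZ tangentially, so EP is at right angles to PZ, with radius 4.6, so the center E sits 4.6 in from both sides at E = (-20.900, 41.600). That places the tangent points at J = (-25.500, 41.600) on RJ and P = (-20.900, 46.200) on PZ. Then cos ∠EJF = JE·JF / (|JE||JF|), giving 58.493°.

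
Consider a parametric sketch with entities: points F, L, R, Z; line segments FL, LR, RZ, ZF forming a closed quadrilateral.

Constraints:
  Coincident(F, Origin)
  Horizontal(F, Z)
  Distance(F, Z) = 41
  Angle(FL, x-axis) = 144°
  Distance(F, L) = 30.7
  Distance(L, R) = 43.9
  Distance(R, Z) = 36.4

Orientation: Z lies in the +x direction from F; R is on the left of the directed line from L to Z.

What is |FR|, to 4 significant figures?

33.33

Checks: |LR| = 43.90 ✓; |RZ| = 36.40 ✓.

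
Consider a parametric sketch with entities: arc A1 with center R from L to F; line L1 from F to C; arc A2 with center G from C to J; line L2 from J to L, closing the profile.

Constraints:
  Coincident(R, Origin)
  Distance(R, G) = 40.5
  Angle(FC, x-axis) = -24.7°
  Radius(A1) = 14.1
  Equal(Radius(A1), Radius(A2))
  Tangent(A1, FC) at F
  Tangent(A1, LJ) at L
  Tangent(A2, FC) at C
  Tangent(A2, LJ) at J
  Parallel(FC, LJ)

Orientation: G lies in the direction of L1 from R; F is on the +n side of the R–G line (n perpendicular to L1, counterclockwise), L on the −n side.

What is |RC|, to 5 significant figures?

42.884

Tangency of A1 to both parallel lines with radius 14.1 puts F and L at R ± 14.1·n: F = (5.8919, 12.810), L = (-5.8919, -12.810). Equal radii place C and J the same way about G: C = G + 14.1·n = (42.687, -4.1137), J = G − 14.1·n = (30.903, -29.734). Then |RC| = |C − R| = 42.884.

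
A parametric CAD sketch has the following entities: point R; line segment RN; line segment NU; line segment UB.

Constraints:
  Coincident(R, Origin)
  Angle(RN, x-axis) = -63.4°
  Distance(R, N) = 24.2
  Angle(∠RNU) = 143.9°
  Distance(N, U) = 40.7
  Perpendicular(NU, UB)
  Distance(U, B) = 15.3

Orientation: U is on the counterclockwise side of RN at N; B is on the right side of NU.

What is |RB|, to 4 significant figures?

67.11

∠RNU = 143.9°, so NU runs at -63.4° + (180° − 143.9°) = -27.30° from the x-axis; with |NU| = 40.7, U = N + 40.7·(cos -27.30°, sin -27.30°) = (47.00, -40.31). NU is perpendicular to UB; with |UB| = 15.3 on the right of NU, B = U + 15.3·(-0.4586, -0.8886) = (39.99, -53.90). Then |RB| = |B − R| = 67.11.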